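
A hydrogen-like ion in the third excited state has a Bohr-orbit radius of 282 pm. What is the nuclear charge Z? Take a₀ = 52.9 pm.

r_n = n²a₀/Z ⇒ Z = n²a₀/r = 4² × 52.9 / 282 ≈ 3.00
Z = 3

3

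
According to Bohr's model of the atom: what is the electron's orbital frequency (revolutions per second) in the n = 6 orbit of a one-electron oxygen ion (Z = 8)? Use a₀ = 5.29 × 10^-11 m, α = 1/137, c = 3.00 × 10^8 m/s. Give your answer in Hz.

1.95 × 10^15 Hz

r = n²a₀/Z = 2.38 × 10^-10 m, v = Zαc/n = 2.92 × 10^6 m/s
f = v/(2πr) = 1.95 × 10^15 Hz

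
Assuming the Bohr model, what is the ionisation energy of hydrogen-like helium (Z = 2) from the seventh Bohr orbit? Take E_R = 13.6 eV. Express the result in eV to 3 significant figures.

E_n = −E_R·Z²/n² = −13.6 × 2²/7² eV = -1.11 eV
Ionisation energy = −E_n = 1.11 eV

1.11 eV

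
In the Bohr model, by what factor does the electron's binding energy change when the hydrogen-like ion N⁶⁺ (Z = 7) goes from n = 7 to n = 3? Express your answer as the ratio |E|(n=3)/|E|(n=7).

|E| ∝ Z^2 · n^-2; with Z fixed, |E| ∝ n^-2.
|E|(n=3)/|E|(n=7) = (3/7)^-2 = 49/9

49/9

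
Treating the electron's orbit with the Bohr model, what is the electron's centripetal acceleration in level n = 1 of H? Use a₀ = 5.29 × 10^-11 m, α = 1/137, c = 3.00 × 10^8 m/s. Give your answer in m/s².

r = n²a₀/Z = 5.29 × 10^-11 m, v = Zαc/n = 2.19 × 10^6 m/s
a = v²/r = (2.19 × 10^6)² / 5.29 × 10^-11 = 9.06 × 10^22 m/s²

9.06 × 10^22 m/s²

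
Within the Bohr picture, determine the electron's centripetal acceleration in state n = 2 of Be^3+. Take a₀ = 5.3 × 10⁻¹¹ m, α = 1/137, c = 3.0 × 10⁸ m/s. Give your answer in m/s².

3.6 × 10²³ m/s²

r = n²a₀/Z = 5.3 × 10⁻¹¹ m, v = Zαc/n = 4.4 × 10⁶ m/s
a = v²/r = (4.4 × 10⁶)² / 5.3 × 10⁻¹¹ = 3.6 × 10²³ m/s²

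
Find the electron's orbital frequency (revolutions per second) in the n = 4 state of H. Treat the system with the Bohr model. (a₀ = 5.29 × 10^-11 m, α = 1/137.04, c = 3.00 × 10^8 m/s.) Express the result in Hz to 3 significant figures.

1.03 × 10^14 Hz

r = n²a₀/Z = 8.46 × 10^-10 m, v = Zαc/n = 5.47 × 10^5 m/s
f = v/(2πr) = 1.03 × 10^14 Hz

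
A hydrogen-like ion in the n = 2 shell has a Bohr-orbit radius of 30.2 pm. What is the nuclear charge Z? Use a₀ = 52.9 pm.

7

r_n = n²a₀/Z ⇒ Z = n²a₀/r = 2² × 52.9 / 30.2 ≈ 7.01
Z = 7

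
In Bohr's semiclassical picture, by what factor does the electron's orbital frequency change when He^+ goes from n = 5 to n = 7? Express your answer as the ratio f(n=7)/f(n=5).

f ∝ Z^2 · n^-3; with Z fixed, f ∝ n^-3.
f(n=7)/f(n=5) = (7/5)^-3 = 125/343

125/343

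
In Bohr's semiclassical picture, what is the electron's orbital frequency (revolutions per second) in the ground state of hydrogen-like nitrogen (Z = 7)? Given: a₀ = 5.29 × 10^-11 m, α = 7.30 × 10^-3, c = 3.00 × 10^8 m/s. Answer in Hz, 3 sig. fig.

r = n²a₀/Z = 7.56 × 10^-12 m, v = Zαc/n = 1.53 × 10^7 m/s
f = v/(2πr) = 3.23 × 10^17 Hz

3.23 × 10^17 Hz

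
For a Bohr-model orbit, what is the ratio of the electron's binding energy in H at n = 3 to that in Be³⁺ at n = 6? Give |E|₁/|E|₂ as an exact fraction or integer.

1/4

|E| ∝ Z^2 · n^-2
|E|₁/|E|₂ = (1/4)^2 · (3/6)^-2 = 1/4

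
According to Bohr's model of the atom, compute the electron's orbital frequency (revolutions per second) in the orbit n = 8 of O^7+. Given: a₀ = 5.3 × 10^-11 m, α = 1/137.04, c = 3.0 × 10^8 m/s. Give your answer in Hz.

r = n²a₀/Z = 4.2 × 10^-10 m, v = Zαc/n = 2.2 × 10^6 m/s
f = v/(2πr) = 8.2 × 10^14 Hz

8.2 × 10^14 Hz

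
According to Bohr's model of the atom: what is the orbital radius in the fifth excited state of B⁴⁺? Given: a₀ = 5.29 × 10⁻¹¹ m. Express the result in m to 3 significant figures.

r_n = n²a₀/Z = 6² × 5.29 × 10⁻¹¹ / 5
    = 36 × 5.29 × 10⁻¹¹ / 5 = 3.81 × 10⁻¹⁰ m

3.81 × 10⁻¹⁰ m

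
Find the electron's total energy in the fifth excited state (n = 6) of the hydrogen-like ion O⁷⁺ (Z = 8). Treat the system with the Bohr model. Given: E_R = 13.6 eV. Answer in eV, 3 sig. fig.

-24.2 eV

E_n = −E_R·Z²/n² = −13.6 × 8²/6² = -24.2 eV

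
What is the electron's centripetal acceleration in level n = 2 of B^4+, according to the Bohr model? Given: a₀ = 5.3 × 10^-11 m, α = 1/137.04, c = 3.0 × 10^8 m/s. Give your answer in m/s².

7.1 × 10^23 m/s²

r = n²a₀/Z = 4.2 × 10^-11 m, v = Zαc/n = 5.5 × 10^6 m/s
a = v²/r = (5.5 × 10^6)² / 4.2 × 10^-11 = 7.1 × 10^23 m/s²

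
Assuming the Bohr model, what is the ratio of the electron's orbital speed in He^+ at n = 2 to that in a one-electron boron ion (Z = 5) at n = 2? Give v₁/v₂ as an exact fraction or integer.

v ∝ Z^1 · n^-1
v₁/v₂ = (2/5)^1 · (2/2)^-1 = 2/5

2/5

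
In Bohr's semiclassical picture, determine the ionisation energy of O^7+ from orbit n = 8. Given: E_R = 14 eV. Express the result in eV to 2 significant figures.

14 eV

E_n = −E_R·Z²/n² = −14 × 8²/8² eV = -14 eV
Ionisation energy = −E_n = 14 eV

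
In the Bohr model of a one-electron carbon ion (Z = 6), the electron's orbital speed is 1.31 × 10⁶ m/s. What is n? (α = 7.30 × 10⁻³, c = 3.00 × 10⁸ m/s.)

v_n = Zαc/n ⇒ n = Zαc/v = 6 × 0.00730 × 3.00 × 10⁸ / 1.31 × 10⁶ ≈ 10.03
n = 10

10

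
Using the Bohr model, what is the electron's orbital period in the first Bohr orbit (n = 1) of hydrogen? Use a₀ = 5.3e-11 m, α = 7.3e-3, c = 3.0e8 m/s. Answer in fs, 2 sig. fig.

0.15 fs

r = n²a₀/Z = 1²·5.3e-11/1 = 5.3e-11 m
v = Zαc/n = 1·0.0073·3.0e8/1 = 2.2e6 m/s
T = 2πr/v = 1.5e-16 s = 0.15 fs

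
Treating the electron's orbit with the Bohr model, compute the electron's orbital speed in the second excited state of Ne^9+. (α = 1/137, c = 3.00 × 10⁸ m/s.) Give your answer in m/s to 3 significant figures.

v_n = Zαc/n = 10 × 0.00730 × 3.00 × 10⁸ / 3
    = 7.30 × 10⁶ m/s

7.30 × 10⁶ m/s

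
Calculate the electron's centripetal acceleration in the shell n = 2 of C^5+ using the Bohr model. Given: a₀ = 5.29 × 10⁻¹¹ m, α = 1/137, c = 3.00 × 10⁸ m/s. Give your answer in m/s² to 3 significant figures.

1.22 × 10²⁴ m/s²

r = n²a₀/Z = 3.53 × 10⁻¹¹ m, v = Zαc/n = 6.57 × 10⁶ m/s
a = v²/r = (6.57 × 10⁶)² / 3.53 × 10⁻¹¹ = 1.22 × 10²⁴ m/s²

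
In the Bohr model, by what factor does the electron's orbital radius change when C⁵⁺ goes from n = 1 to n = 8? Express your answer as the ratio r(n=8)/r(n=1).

r ∝ Z^-1 · n^2; with Z fixed, r ∝ n^2.
r(n=8)/r(n=1) = (8/1)^2 = 64

64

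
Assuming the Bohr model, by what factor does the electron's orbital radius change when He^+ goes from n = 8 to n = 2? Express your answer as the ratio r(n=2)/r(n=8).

r ∝ Z^-1 · n^2; with Z fixed, r ∝ n^2.
r(n=2)/r(n=8) = (2/8)^2 = 1/16

1/16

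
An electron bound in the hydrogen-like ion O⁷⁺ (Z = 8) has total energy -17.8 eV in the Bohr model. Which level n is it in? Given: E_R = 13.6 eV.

7

E_n = −E_R Z²/n² ⇒ n² = E_R Z²/(−E_n) = 13.6 × 8² / 17.8 ≈ 48.90
n = 7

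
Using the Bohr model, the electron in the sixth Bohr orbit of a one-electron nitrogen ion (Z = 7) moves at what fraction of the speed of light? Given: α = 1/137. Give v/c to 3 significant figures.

0.00852

v_n = Zαc/n, so v/c = Zα/n = 7 × 0.00730 / 6 = 0.00852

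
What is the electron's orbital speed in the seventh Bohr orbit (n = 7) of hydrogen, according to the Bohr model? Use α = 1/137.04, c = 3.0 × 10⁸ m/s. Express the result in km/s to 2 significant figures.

v_n = Zαc/n = 1 × 0.0073 × 3.0 × 10⁸ / 7
    = 310 km/s

310 km/s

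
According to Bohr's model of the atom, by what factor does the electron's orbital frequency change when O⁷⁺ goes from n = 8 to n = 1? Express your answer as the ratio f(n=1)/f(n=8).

512

f ∝ Z^2 · n^-3; with Z fixed, f ∝ n^-3.
f(n=1)/f(n=8) = (1/8)^-3 = 512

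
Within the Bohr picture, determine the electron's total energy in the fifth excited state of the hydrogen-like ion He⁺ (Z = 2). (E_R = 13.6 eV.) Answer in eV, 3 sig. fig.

E_n = −E_R·Z²/n² = −13.6 × 2²/6² = -1.51 eV

-1.51 eV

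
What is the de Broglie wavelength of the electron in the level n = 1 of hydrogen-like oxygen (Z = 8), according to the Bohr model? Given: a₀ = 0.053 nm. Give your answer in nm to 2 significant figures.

The Bohr quantisation condition is nλ = 2πr_n.
r_n = n²a₀/Z = 0.0066 nm
λ = 2πr_n/n = 2π·0.0066/1 = 0.042 nm

0.042 nm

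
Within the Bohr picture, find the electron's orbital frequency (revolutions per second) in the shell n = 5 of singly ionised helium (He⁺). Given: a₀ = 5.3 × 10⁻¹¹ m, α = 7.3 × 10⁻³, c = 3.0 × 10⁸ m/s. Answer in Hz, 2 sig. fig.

r = n²a₀/Z = 6.6 × 10⁻¹⁰ m, v = Zαc/n = 8.8 × 10⁵ m/s
f = v/(2πr) = 2.1 × 10¹⁴ Hz

2.1 × 10¹⁴ Hz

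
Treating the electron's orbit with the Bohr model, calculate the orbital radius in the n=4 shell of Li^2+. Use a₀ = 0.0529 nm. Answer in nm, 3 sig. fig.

r_n = n²a₀/Z = 4² × 0.0529 / 3
    = 16 × 0.0529 / 3 = 0.282 nm

0.282 nm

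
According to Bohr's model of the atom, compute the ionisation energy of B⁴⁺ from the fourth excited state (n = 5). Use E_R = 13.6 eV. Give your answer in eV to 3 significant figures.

E_n = −E_R·Z²/n² = −13.6 × 5²/5² eV = -13.6 eV
Ionisation energy = −E_n = 13.6 eV

13.6 eV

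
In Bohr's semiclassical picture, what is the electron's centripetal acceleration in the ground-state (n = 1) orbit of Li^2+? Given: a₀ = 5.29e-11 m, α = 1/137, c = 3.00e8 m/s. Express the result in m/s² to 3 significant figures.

r = n²a₀/Z = 1.76e-11 m, v = Zαc/n = 6.57e6 m/s
a = v²/r = (6.57e6)² / 1.76e-11 = 2.45e24 m/s²

2.45e24 m/s²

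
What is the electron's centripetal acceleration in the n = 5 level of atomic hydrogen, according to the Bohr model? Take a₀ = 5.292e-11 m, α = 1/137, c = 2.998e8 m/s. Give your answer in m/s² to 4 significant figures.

1.448e20 m/s²

r = n²a₀/Z = 1.323e-9 m, v = Zαc/n = 4.377e5 m/s
a = v²/r = (4.377e5)² / 1.323e-9 = 1.448e20 m/s²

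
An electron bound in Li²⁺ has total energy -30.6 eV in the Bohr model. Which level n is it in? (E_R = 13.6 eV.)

2

E_n = −E_R Z²/n² ⇒ n² = E_R Z²/(−E_n) = 13.6 × 3² / 30.6 ≈ 4.00
n = 2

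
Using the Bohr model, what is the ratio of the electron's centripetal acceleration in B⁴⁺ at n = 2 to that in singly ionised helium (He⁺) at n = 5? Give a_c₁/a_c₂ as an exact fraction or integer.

a_c ∝ Z^3 · n^-4
a_c₁/a_c₂ = (5/2)^3 · (2/5)^-4 = 78125/128

78125/128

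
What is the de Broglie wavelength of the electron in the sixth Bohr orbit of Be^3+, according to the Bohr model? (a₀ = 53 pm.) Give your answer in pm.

500 pm

The Bohr quantisation condition is nλ = 2πr_n.
r_n = n²a₀/Z = 480 pm
λ = 2πr_n/n = 2π·480/6 = 500 pm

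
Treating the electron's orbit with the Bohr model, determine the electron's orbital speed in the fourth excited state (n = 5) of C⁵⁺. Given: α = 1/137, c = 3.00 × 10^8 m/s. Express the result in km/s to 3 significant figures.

2630 km/s

v_n = Zαc/n = 6 × 0.00730 × 3.00 × 10^8 / 5
    = 2630 km/s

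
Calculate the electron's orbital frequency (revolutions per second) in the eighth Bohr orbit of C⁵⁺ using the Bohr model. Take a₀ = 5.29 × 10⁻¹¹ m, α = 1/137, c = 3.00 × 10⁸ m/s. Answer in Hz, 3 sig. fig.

r = n²a₀/Z = 5.64 × 10⁻¹⁰ m, v = Zαc/n = 1.64 × 10⁶ m/s
f = v/(2πr) = 4.63 × 10¹⁴ Hz

4.63 × 10¹⁴ Hz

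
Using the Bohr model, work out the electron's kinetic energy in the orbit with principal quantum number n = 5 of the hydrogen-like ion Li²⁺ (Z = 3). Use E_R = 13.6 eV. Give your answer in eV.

4.90 eV

For a Coulomb orbit the virial theorem gives K = −E_n.
E_n = −E_R·Z²/n², so K = E_R·Z²/n² = 13.6 × 3²/5² = 4.90 eV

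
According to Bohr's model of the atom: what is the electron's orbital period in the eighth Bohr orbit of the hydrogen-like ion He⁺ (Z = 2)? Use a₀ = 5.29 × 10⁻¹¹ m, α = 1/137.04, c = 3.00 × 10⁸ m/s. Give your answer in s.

1.94 × 10⁻¹⁴ s

r = n²a₀/Z = 8²·5.29 × 10⁻¹¹/2 = 1.69 × 10⁻⁹ m
v = Zαc/n = 2·0.00730·3.00 × 10⁸/8 = 5.47 × 10⁵ m/s
T = 2πr/v = 1.94 × 10⁻¹⁴ s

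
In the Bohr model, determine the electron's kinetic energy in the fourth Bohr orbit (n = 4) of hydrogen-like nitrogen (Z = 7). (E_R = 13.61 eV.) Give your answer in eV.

41.68 eV

For a Coulomb orbit the virial theorem gives K = −E_n.
E_n = −E_R·Z²/n², so K = E_R·Z²/n² = 13.61 × 7²/4² = 41.68 eV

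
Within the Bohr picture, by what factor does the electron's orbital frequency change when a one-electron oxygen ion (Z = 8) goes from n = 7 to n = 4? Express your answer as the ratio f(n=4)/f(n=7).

f ∝ Z^2 · n^-3; with Z fixed, f ∝ n^-3.
f(n=4)/f(n=7) = (4/7)^-3 = 343/64

343/64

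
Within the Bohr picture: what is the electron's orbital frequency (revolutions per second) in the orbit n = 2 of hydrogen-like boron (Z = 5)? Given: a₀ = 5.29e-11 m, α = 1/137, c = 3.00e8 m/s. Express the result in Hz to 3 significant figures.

2.06e16 Hz

r = n²a₀/Z = 4.23e-11 m, v = Zαc/n = 5.47e6 m/s
f = v/(2πr) = 2.06e16 Hz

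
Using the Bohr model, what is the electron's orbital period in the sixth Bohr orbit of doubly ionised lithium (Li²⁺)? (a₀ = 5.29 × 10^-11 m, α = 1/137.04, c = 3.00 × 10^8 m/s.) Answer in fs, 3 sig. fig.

r = n²a₀/Z = 6²·5.29 × 10^-11/3 = 6.35 × 10^-10 m
v = Zαc/n = 3·0.00730·3.00 × 10^8/6 = 1.09 × 10^6 m/s
T = 2πr/v = 3.64 × 10^-15 s = 3.64 fs

3.64 fs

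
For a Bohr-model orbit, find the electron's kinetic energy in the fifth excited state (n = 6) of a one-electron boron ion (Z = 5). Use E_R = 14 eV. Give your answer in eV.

For a Coulomb orbit the virial theorem gives K = −E_n.
E_n = −E_R·Z²/n², so K = E_R·Z²/n² = 14 × 5²/6² = 9.7 eV

9.7 eV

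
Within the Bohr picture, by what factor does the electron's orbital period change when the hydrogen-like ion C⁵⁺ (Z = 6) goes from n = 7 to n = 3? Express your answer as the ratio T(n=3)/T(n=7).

27/343

T ∝ Z^-2 · n^3; with Z fixed, T ∝ n^3.
T(n=3)/T(n=7) = (3/7)^3 = 27/343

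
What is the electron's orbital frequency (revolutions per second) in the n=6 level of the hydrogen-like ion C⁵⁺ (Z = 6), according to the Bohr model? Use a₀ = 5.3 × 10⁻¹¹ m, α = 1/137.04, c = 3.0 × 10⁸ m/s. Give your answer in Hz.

1.1 × 10¹⁵ Hz

r = n²a₀/Z = 3.2 × 10⁻¹⁰ m, v = Zαc/n = 2.2 × 10⁶ m/s
f = v/(2πr) = 1.1 × 10¹⁵ Hz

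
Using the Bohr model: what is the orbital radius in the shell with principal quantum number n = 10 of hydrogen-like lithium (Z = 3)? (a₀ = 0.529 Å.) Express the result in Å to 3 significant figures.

r_n = n²a₀/Z = 10² × 0.529 / 3
    = 100 × 0.529 / 3 = 17.6 Å

17.6 Å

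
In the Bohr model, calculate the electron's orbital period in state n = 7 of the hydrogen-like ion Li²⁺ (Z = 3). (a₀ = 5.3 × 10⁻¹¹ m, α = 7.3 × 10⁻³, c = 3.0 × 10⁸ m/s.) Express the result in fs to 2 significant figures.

r = n²a₀/Z = 7²·5.3 × 10⁻¹¹/3 = 8.7 × 10⁻¹⁰ m
v = Zαc/n = 3·0.0073·3.0 × 10⁸/7 = 9.4 × 10⁵ m/s
T = 2πr/v = 5.8 × 10⁻¹⁵ s = 5.8 fs

5.8 fs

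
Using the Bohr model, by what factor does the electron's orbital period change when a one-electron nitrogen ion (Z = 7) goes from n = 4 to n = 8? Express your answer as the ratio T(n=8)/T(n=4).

T ∝ Z^-2 · n^3; with Z fixed, T ∝ n^3.
T(n=8)/T(n=4) = (8/4)^3 = 8

8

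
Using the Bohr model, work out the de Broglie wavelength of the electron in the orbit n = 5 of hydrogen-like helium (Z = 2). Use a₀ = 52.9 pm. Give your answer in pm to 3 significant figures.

831 pm

The Bohr quantisation condition is nλ = 2πr_n.
r_n = n²a₀/Z = 661 pm
λ = 2πr_n/n = 2π·661/5 = 831 pm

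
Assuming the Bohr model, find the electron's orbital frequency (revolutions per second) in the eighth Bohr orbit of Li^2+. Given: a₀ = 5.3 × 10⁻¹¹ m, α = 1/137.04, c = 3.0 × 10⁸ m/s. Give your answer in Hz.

r = n²a₀/Z = 1.1 × 10⁻⁹ m, v = Zαc/n = 8.2 × 10⁵ m/s
f = v/(2πr) = 1.2 × 10¹⁴ Hz

1.2 × 10¹⁴ Hz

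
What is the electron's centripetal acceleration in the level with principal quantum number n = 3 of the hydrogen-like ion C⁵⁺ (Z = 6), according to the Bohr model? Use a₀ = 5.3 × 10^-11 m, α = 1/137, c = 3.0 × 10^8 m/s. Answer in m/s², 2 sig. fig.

r = n²a₀/Z = 8.0 × 10^-11 m, v = Zαc/n = 4.4 × 10^6 m/s
a = v²/r = (4.4 × 10^6)² / 8.0 × 10^-11 = 2.4 × 10^23 m/s²

2.4 × 10^23 m/s²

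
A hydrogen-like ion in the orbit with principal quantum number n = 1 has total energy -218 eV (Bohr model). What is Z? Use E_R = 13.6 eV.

4

E_n = −E_R Z²/n² ⇒ Z² = −E_n n²/E_R = 218 × 1² / 13.6 ≈ 16.03
Z = 4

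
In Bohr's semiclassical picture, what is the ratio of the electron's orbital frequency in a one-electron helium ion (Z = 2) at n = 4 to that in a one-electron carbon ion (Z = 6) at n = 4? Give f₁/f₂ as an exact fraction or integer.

f ∝ Z^2 · n^-3
f₁/f₂ = (2/6)^2 · (4/4)^-3 = 1/9

1/9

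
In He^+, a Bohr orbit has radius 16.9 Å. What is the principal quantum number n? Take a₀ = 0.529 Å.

8

r_n = n²a₀/Z ⇒ n² = rZ/a₀ = 16.9 × 2 / 0.529 ≈ 63.89
n = 8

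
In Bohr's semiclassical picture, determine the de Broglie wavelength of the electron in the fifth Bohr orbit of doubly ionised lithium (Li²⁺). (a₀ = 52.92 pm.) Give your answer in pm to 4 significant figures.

554.2 pm

The Bohr quantisation condition is nλ = 2πr_n.
r_n = n²a₀/Z = 441.0 pm
λ = 2πr_n/n = 2π·441.0/5 = 554.2 pm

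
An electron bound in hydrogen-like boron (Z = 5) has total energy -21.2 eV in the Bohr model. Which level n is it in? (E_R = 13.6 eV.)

4

E_n = −E_R Z²/n² ⇒ n² = E_R Z²/(−E_n) = 13.6 × 5² / 21.2 ≈ 16.04
n = 4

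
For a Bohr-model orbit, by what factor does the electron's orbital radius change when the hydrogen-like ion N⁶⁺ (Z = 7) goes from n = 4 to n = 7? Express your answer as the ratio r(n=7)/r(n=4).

r ∝ Z^-1 · n^2; with Z fixed, r ∝ n^2.
r(n=7)/r(n=4) = (7/4)^2 = 49/16

49/16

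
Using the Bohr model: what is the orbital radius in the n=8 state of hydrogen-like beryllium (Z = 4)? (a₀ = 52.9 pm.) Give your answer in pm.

846 pm

r_n = n²a₀/Z = 8² × 52.9 / 4
    = 64 × 52.9 / 4 = 846 pm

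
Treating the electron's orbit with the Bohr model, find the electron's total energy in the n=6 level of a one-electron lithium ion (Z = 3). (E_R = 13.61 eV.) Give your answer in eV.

E_n = −E_R·Z²/n² = −13.61 × 3²/6² = -3.402 eV

-3.402 eV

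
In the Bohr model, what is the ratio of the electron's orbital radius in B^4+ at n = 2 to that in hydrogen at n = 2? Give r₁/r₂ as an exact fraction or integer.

1/5

r ∝ Z^-1 · n^2
r₁/r₂ = (5/1)^-1 · (2/2)^2 = 1/5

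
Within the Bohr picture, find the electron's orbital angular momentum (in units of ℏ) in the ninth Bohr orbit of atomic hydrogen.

9

L_n = nℏ, so L/ℏ = n = 9.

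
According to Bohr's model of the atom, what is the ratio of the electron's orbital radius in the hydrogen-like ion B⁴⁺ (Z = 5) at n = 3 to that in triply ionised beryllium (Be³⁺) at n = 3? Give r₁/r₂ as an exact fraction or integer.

r ∝ Z^-1 · n^2
r₁/r₂ = (5/4)^-1 · (3/3)^2 = 4/5

4/5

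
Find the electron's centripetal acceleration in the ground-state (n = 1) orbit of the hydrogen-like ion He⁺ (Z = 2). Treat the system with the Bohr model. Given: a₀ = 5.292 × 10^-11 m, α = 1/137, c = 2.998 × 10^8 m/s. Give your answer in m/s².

7.239 × 10^23 m/s²

r = n²a₀/Z = 2.646 × 10^-11 m, v = Zαc/n = 4.377 × 10^6 m/s
a = v²/r = (4.377 × 10^6)² / 2.646 × 10^-11 = 7.239 × 10^23 m/s²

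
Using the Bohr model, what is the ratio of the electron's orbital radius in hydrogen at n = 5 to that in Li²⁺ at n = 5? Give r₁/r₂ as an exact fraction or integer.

r ∝ Z^-1 · n^2
r₁/r₂ = (1/3)^-1 · (5/5)^2 = 3

3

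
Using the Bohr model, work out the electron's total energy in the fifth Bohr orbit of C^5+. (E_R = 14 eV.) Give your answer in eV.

-20 eV

E_n = −E_R·Z²/n² = −14 × 6²/5² = -20 eV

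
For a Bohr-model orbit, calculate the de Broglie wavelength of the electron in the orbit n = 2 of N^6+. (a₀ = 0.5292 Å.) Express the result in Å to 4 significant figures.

The Bohr quantisation condition is nλ = 2πr_n.
r_n = n²a₀/Z = 0.3024 Å
λ = 2πr_n/n = 2π·0.3024/2 = 0.9500 Å

0.9500 Å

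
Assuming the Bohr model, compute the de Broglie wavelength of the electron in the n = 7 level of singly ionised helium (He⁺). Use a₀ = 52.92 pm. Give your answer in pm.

1164 pm

The Bohr quantisation condition is nλ = 2πr_n.
r_n = n²a₀/Z = 1297 pm
λ = 2πr_n/n = 2π·1297/7 = 1164 pm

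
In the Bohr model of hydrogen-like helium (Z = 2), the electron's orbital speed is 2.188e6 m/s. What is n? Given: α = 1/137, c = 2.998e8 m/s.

2

v_n = Zαc/n ⇒ n = Zαc/v = 2 × 0.007299 × 2.998e8 / 2.188e6 ≈ 2.00
n = 2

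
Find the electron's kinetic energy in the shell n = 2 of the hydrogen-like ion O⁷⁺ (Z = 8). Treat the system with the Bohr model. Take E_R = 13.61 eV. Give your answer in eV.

For a Coulomb orbit the virial theorem gives K = −E_n.
E_n = −E_R·Z²/n², so K = E_R·Z²/n² = 13.61 × 8²/2² = 217.8 eV

217.8 eV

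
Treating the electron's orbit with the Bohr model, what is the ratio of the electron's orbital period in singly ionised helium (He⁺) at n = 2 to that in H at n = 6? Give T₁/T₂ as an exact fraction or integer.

1/108

T ∝ Z^-2 · n^3
T₁/T₂ = (2/1)^-2 · (2/6)^3 = 1/108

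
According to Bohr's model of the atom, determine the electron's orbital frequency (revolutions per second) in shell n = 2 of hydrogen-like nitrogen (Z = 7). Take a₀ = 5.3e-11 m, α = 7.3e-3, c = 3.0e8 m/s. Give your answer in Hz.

4.0e16 Hz

r = n²a₀/Z = 3.0e-11 m, v = Zαc/n = 7.7e6 m/s
f = v/(2πr) = 4.0e16 Hz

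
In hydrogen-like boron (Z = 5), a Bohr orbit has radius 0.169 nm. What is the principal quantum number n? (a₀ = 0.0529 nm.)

r_n = n²a₀/Z ⇒ n² = rZ/a₀ = 0.169 × 5 / 0.0529 ≈ 15.97
n = 4

4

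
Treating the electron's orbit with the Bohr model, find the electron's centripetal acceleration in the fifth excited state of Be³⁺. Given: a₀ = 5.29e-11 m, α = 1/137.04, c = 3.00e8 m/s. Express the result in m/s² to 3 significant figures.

r = n²a₀/Z = 4.76e-10 m, v = Zαc/n = 1.46e6 m/s
a = v²/r = (1.46e6)² / 4.76e-10 = 4.47e21 m/s²

4.47e21 m/s²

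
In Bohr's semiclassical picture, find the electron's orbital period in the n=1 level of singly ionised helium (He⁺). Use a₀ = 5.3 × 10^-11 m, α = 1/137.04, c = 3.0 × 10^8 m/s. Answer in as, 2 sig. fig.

r = n²a₀/Z = 1²·5.3 × 10^-11/2 = 2.6 × 10^-11 m
v = Zαc/n = 2·0.0073·3.0 × 10^8/1 = 4.4 × 10^6 m/s
T = 2πr/v = 3.8 × 10^-17 s = 38 as

38 as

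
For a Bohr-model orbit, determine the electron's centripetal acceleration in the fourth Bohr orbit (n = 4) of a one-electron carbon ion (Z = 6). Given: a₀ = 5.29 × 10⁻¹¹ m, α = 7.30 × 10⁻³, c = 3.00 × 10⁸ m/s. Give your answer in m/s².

7.65 × 10²² m/s²

r = n²a₀/Z = 1.41 × 10⁻¹⁰ m, v = Zαc/n = 3.29 × 10⁶ m/s
a = v²/r = (3.29 × 10⁶)² / 1.41 × 10⁻¹⁰ = 7.65 × 10²² m/s²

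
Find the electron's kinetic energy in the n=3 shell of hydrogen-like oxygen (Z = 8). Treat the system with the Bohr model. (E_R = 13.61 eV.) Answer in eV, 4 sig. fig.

For a Coulomb orbit the virial theorem gives K = −E_n.
E_n = −E_R·Z²/n², so K = E_R·Z²/n² = 13.61 × 8²/3² = 96.78 eV

96.78 eV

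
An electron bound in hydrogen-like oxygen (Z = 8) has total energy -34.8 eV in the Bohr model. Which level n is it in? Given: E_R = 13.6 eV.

5

E_n = −E_R Z²/n² ⇒ n² = E_R Z²/(−E_n) = 13.6 × 8² / 34.8 ≈ 25.01
n = 5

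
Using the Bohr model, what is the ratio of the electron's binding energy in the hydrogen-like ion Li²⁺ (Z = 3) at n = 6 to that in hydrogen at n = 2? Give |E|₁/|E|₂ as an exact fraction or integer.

1

|E| ∝ Z^2 · n^-2
|E|₁/|E|₂ = (3/1)^2 · (6/2)^-2 = 1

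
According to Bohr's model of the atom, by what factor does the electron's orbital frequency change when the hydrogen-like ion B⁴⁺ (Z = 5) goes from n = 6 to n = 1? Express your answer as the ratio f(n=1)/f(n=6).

216

f ∝ Z^2 · n^-3; with Z fixed, f ∝ n^-3.
f(n=1)/f(n=6) = (1/6)^-3 = 216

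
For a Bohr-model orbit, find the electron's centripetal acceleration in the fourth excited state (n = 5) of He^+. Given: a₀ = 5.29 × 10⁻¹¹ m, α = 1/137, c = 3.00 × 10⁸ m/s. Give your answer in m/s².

r = n²a₀/Z = 6.61 × 10⁻¹⁰ m, v = Zαc/n = 8.76 × 10⁵ m/s
a = v²/r = (8.76 × 10⁵)² / 6.61 × 10⁻¹⁰ = 1.16 × 10²¹ m/s²

1.16 × 10²¹ m/s²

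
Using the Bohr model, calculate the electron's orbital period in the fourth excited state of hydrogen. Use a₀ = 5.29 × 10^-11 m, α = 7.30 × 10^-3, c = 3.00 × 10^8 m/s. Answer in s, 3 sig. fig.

r = n²a₀/Z = 5²·5.29 × 10^-11/1 = 1.32 × 10^-9 m
v = Zαc/n = 1·0.00730·3.00 × 10^8/5 = 4.38 × 10^5 m/s
T = 2πr/v = 1.90 × 10^-14 s

1.90 × 10^-14 s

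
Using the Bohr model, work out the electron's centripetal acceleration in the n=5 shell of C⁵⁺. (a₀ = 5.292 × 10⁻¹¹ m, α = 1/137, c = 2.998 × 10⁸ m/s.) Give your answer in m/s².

r = n²a₀/Z = 2.205 × 10⁻¹⁰ m, v = Zαc/n = 2.626 × 10⁶ m/s
a = v²/r = (2.626 × 10⁶)² / 2.205 × 10⁻¹⁰ = 3.127 × 10²² m/s²

3.127 × 10²² m/s²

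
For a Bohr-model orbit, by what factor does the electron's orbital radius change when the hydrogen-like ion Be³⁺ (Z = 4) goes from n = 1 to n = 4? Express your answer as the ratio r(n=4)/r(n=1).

r ∝ Z^-1 · n^2; with Z fixed, r ∝ n^2.
r(n=4)/r(n=1) = (4/1)^2 = 16

16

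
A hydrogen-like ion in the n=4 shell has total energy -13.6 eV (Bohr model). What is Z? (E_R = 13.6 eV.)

4

E_n = −E_R Z²/n² ⇒ Z² = −E_n n²/E_R = 13.6 × 4² / 13.6 ≈ 16.00
Z = 4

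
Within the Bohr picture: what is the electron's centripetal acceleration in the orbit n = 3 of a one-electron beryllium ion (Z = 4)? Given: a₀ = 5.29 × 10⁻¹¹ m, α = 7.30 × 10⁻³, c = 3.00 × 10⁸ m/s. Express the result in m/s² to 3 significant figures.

7.16 × 10²² m/s²

r = n²a₀/Z = 1.19 × 10⁻¹⁰ m, v = Zαc/n = 2.92 × 10⁶ m/s
a = v²/r = (2.92 × 10⁶)² / 1.19 × 10⁻¹⁰ = 7.16 × 10²² m/s²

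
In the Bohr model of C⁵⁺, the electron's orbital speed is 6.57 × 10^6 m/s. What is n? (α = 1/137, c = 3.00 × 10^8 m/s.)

v_n = Zαc/n ⇒ n = Zαc/v = 6 × 0.00730 × 3.00 × 10^8 / 6.57 × 10^6 ≈ 2.00
n = 2

2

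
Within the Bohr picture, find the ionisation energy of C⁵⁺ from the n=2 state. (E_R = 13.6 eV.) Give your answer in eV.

E_n = −E_R·Z²/n² = −13.6 × 6²/2² eV = -122 eV
Ionisation energy = −E_n = 122 eV

122 eV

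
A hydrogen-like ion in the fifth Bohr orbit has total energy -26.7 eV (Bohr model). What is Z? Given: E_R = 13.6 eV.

E_n = −E_R Z²/n² ⇒ Z² = −E_n n²/E_R = 26.7 × 5² / 13.6 ≈ 49.08
Z = 7

7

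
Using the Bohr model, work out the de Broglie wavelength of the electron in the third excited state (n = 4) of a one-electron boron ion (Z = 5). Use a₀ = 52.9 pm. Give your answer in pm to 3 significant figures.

266 pm

The Bohr quantisation condition is nλ = 2πr_n.
r_n = n²a₀/Z = 169 pm
λ = 2πr_n/n = 2π·169/4 = 266 pm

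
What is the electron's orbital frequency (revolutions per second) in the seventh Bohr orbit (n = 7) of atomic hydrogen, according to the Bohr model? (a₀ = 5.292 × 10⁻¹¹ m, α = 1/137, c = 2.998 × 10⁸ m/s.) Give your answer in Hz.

r = n²a₀/Z = 2.593 × 10⁻⁹ m, v = Zαc/n = 3.126 × 10⁵ m/s
f = v/(2πr) = 1.919 × 10¹³ Hz

1.919 × 10¹³ Hz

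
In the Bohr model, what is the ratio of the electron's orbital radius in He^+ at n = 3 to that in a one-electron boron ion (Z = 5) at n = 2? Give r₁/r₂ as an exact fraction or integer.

r ∝ Z^-1 · n^2
r₁/r₂ = (2/5)^-1 · (3/2)^2 = 45/8

45/8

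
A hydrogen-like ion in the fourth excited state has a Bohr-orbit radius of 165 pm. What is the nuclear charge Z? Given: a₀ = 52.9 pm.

8

r_n = n²a₀/Z ⇒ Z = n²a₀/r = 5² × 52.9 / 165 ≈ 8.02
Z = 8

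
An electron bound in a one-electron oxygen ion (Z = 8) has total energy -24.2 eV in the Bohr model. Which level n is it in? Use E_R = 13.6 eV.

E_n = −E_R Z²/n² ⇒ n² = E_R Z²/(−E_n) = 13.6 × 8² / 24.2 ≈ 35.97
n = 6

6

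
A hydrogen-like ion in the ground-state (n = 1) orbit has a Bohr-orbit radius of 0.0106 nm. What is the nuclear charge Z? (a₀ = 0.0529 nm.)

r_n = n²a₀/Z ⇒ Z = n²a₀/r = 1² × 0.0529 / 0.0106 ≈ 4.99
Z = 5

5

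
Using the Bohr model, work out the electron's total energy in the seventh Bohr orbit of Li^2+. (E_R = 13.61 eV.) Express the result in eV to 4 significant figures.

-2.500 eV

E_n = −E_R·Z²/n² = −13.61 × 3²/7² = -2.500 eV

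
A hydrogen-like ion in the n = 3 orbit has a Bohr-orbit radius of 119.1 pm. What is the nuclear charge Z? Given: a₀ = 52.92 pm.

r_n = n²a₀/Z ⇒ Z = n²a₀/r = 3² × 52.92 / 119.1 ≈ 4.00
Z = 4

4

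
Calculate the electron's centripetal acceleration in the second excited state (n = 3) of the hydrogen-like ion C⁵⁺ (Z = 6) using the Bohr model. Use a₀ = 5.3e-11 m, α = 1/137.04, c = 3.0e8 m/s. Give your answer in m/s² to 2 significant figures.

r = n²a₀/Z = 8.0e-11 m, v = Zαc/n = 4.4e6 m/s
a = v²/r = (4.4e6)² / 8.0e-11 = 2.4e23 m/s²

2.4e23 m/s²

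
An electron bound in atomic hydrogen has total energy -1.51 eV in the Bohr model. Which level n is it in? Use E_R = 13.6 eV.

3

E_n = −E_R Z²/n² ⇒ n² = E_R Z²/(−E_n) = 13.6 × 1² / 1.51 ≈ 9.01
n = 3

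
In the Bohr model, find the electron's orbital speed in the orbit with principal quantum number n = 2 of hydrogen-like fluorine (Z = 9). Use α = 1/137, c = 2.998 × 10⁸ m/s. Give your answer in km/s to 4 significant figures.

9847 km/s

v_n = Zαc/n = 9 × 0.007299 × 2.998 × 10⁸ / 2
    = 9847 km/s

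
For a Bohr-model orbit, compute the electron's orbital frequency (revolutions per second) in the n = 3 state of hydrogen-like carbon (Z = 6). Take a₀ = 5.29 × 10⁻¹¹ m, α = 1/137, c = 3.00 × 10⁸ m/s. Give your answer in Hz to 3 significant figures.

r = n²a₀/Z = 7.94 × 10⁻¹¹ m, v = Zαc/n = 4.38 × 10⁶ m/s
f = v/(2πr) = 8.78 × 10¹⁵ Hz

8.78 × 10¹⁵ Hz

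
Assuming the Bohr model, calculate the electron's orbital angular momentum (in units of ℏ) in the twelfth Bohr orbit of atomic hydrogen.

12

L_n = nℏ, so L/ℏ = n = 12.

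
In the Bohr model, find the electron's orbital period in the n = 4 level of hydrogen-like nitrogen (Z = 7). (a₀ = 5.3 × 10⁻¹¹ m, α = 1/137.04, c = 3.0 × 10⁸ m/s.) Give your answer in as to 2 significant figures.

r = n²a₀/Z = 4²·5.3 × 10⁻¹¹/7 = 1.2 × 10⁻¹⁰ m
v = Zαc/n = 7·0.0073·3.0 × 10⁸/4 = 3.8 × 10⁶ m/s
T = 2πr/v = 2.0 × 10⁻¹⁶ s = 200 as

200 as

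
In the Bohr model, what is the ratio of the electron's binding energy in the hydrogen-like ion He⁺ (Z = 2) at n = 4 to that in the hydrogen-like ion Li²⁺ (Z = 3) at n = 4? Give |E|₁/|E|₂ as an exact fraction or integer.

|E| ∝ Z^2 · n^-2
|E|₁/|E|₂ = (2/3)^2 · (4/4)^-2 = 4/9

4/9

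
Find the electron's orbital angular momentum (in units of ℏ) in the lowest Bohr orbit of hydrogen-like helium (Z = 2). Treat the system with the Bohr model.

L_n = nℏ, so L/ℏ = n = 1.

1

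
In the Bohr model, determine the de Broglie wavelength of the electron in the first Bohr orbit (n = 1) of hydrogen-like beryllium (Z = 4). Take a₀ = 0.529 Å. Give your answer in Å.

The Bohr quantisation condition is nλ = 2πr_n.
r_n = n²a₀/Z = 0.132 Å
λ = 2πr_n/n = 2π·0.132/1 = 0.831 Å

0.831 Å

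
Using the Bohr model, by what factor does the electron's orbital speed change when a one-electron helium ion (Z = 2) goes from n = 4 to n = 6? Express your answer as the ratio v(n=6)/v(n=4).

v ∝ Z^1 · n^-1; with Z fixed, v ∝ n^-1.
v(n=6)/v(n=4) = (6/4)^-1 = 2/3

2/3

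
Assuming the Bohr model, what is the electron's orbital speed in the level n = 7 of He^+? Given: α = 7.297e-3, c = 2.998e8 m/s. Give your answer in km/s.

625.0 km/s

v_n = Zαc/n = 2 × 0.007297 × 2.998e8 / 7
    = 625.0 km/s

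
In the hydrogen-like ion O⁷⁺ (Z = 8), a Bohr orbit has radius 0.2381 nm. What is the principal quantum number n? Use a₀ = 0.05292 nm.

6

r_n = n²a₀/Z ⇒ n² = rZ/a₀ = 0.2381 × 8 / 0.05292 ≈ 35.99
n = 6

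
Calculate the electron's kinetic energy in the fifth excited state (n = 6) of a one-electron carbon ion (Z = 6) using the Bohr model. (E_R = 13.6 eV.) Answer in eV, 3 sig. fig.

13.6 eV

For a Coulomb orbit the virial theorem gives K = −E_n.
E_n = −E_R·Z²/n², so K = E_R·Z²/n² = 13.6 × 6²/6² = 13.6 eV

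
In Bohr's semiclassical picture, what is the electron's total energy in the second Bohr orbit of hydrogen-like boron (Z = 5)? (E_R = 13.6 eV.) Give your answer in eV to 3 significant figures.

E_n = −E_R·Z²/n² = −13.6 × 5²/2² = -85.0 eV

-85.0 eV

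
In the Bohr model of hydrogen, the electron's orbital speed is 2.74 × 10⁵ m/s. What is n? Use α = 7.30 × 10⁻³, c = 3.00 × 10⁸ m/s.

v_n = Zαc/n ⇒ n = Zαc/v = 1 × 0.00730 × 3.00 × 10⁸ / 2.74 × 10⁵ ≈ 7.99
n = 8

8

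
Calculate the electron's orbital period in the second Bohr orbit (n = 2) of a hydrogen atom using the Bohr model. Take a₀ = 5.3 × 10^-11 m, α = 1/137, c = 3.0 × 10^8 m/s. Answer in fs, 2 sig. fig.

r = n²a₀/Z = 2²·5.3 × 10^-11/1 = 2.1 × 10^-10 m
v = Zαc/n = 1·0.0073·3.0 × 10^8/2 = 1.1 × 10^6 m/s
T = 2πr/v = 1.2 × 10^-15 s = 1.2 fs

1.2 fs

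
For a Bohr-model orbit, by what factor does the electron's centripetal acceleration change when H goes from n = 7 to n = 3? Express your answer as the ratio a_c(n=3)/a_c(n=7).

2401/81

a_c ∝ Z^3 · n^-4; with Z fixed, a_c ∝ n^-4.
a_c(n=3)/a_c(n=7) = (3/7)^-4 = 2401/81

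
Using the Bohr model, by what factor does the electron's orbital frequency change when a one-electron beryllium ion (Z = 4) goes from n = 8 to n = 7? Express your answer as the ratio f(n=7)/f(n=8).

f ∝ Z^2 · n^-3; with Z fixed, f ∝ n^-3.
f(n=7)/f(n=8) = (7/8)^-3 = 512/343

512/343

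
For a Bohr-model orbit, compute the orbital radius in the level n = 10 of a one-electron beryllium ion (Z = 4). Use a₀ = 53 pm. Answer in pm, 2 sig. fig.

r_n = n²a₀/Z = 10² × 53 / 4
    = 100 × 53 / 4 = 1300 pm

1300 pm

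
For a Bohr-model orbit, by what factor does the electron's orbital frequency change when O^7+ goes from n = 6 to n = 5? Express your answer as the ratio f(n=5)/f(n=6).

f ∝ Z^2 · n^-3; with Z fixed, f ∝ n^-3.
f(n=5)/f(n=6) = (5/6)^-3 = 216/125

216/125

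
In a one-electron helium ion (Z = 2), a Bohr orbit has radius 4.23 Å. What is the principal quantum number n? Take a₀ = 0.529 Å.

4

r_n = n²a₀/Z ⇒ n² = rZ/a₀ = 4.23 × 2 / 0.529 ≈ 15.99
n = 4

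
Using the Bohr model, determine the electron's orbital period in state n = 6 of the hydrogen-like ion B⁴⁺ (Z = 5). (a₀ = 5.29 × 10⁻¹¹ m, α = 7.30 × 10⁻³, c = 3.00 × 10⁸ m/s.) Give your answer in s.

1.31 × 10⁻¹⁵ s

r = n²a₀/Z = 6²·5.29 × 10⁻¹¹/5 = 3.81 × 10⁻¹⁰ m
v = Zαc/n = 5·0.00730·3.00 × 10⁸/6 = 1.82 × 10⁶ m/s
T = 2πr/v = 1.31 × 10⁻¹⁵ s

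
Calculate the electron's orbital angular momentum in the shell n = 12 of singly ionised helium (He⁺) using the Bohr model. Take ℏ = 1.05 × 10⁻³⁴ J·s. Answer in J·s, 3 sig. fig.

L_n = nℏ = 12 × 1.05 × 10⁻³⁴ = 1.26 × 10⁻³³ J·s

1.26 × 10⁻³³ J·s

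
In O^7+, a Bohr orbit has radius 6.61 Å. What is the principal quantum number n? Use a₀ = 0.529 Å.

10

r_n = n²a₀/Z ⇒ n² = rZ/a₀ = 6.61 × 8 / 0.529 ≈ 99.96
n = 10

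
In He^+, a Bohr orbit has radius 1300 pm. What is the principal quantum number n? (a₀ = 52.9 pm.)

7

r_n = n²a₀/Z ⇒ n² = rZ/a₀ = 1300 × 2 / 52.9 ≈ 49.15
n = 7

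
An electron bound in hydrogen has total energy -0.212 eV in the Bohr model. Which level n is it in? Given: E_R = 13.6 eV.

E_n = −E_R Z²/n² ⇒ n² = E_R Z²/(−E_n) = 13.6 × 1² / 0.212 ≈ 64.15
n = 8

8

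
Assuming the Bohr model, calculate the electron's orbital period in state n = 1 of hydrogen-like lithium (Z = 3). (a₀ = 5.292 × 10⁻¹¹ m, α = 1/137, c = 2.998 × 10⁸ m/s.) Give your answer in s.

r = n²a₀/Z = 1²·5.292 × 10⁻¹¹/3 = 1.764 × 10⁻¹¹ m
v = Zαc/n = 3·0.007299·2.998 × 10⁸/1 = 6.565 × 10⁶ m/s
T = 2πr/v = 1.688 × 10⁻¹⁷ s

1.688 × 10⁻¹⁷ s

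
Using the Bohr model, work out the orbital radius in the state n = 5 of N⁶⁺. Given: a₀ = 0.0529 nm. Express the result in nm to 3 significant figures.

0.189 nm

r_n = n²a₀/Z = 5² × 0.0529 / 7
    = 25 × 0.0529 / 7 = 0.189 nm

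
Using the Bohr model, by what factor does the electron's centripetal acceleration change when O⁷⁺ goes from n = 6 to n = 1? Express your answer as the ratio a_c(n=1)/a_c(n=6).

1296

a_c ∝ Z^3 · n^-4; with Z fixed, a_c ∝ n^-4.
a_c(n=1)/a_c(n=6) = (1/6)^-4 = 1296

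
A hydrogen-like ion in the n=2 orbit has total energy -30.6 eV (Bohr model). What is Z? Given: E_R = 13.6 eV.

E_n = −E_R Z²/n² ⇒ Z² = −E_n n²/E_R = 30.6 × 2² / 13.6 ≈ 9.00
Z = 3

3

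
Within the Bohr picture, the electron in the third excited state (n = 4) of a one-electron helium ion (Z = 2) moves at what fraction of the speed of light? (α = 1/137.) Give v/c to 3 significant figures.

v_n = Zαc/n, so v/c = Zα/n = 2 × 0.00730 / 4 = 0.00365

0.00365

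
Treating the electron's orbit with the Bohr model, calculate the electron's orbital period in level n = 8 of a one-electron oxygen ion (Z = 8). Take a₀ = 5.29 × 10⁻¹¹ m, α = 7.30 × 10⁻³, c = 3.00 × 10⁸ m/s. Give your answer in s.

r = n²a₀/Z = 8²·5.29 × 10⁻¹¹/8 = 4.23 × 10⁻¹⁰ m
v = Zαc/n = 8·0.00730·3.00 × 10⁸/8 = 2.19 × 10⁶ m/s
T = 2πr/v = 1.21 × 10⁻¹⁵ s

1.21 × 10⁻¹⁵ s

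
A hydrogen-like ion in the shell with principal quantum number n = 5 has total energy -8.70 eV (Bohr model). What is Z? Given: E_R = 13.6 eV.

E_n = −E_R Z²/n² ⇒ Z² = −E_n n²/E_R = 8.70 × 5² / 13.6 ≈ 15.99
Z = 4

4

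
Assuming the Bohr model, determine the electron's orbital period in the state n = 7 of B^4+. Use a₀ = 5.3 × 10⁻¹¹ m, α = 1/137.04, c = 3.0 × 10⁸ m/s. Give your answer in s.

r = n²a₀/Z = 7²·5.3 × 10⁻¹¹/5 = 5.2 × 10⁻¹⁰ m
v = Zαc/n = 5·0.0073·3.0 × 10⁸/7 = 1.6 × 10⁶ m/s
T = 2πr/v = 2.1 × 10⁻¹⁵ s

2.1 × 10⁻¹⁵ s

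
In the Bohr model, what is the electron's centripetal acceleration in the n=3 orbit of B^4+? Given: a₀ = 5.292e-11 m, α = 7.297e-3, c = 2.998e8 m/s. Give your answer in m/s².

r = n²a₀/Z = 9.526e-11 m, v = Zαc/n = 3.646e6 m/s
a = v²/r = (3.646e6)² / 9.526e-11 = 1.396e23 m/s²

1.396e23 m/s²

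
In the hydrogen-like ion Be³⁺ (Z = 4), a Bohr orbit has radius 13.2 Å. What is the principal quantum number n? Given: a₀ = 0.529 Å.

10

r_n = n²a₀/Z ⇒ n² = rZ/a₀ = 13.2 × 4 / 0.529 ≈ 99.81
n = 10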